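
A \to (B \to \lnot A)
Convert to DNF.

A \to (B \to \lnot A)
⇔ \lnot A \lor (B \to \lnot A)   [eliminate \to]
⇔ \lnot A \lor \lnot B \lor \lnot A   [eliminate \to]
⇔ \lnot A \lor \lnot B   [simplify]

\lnot A \lor \lnot B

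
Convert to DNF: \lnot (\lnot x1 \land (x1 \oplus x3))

\lnot (\lnot x1 \land (x1 \oplus x3))
≡ \lnot (\lnot x1 \land ((x1 \land \lnot x3) \lor (\lnot x1 \land x3)))   (expand \oplus)
≡ \lnot \lnot x1 \lor \lnot ((x1 \land \lnot x3) \lor (\lnot x1 \land x3))   (De Morgan)
≡ x1 \lor \lnot ((x1 \land \lnot x3) \lor (\lnot x1 \land x3))   (double negation)
≡ x1 \lor (\lnot (x1 \land \lnot x3) \land \lnot (\lnot x1 \land x3))   (De Morgan)
≡ x1 \lor ((\lnot x1 \lor \lnot \lnot x3) \land \lnot (\lnot x1 \land x3))   (De Morgan)
≡ x1 \lor ((\lnot x1 \lor x3) \land \lnot (\lnot x1 \land x3))   (double negation)
≡ x1 \lor ((\lnot x1 \lor x3) \land (\lnot \lnot x1 \lor \lnot x3))   (De Morgan)
≡ x1 \lor ((\lnot x1 \lor x3) \land (x1 \lor \lnot x3))   (double negation)
≡ x1 \lor (\lnot x1 \land x1) \lor (\lnot x1 \land \lnot x3) \lor (x3 \land x1) \lor (x3 \land \lnot x3)   (distribute \land over \lor)
≡ x1 \lor (\lnot x1 \land \lnot x3)   (simplify)

x1 \lor (\lnot x1 \land \lnot x3)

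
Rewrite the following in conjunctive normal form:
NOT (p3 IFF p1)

NOT (p3 IFF p1)
≡ NOT ((p3 IMPLIES p1) AND (p1 IMPLIES p3))
≡ NOT ((NOT p3 OR p1) AND (p1 IMPLIES p3))
≡ NOT ((NOT p3 OR p1) AND (NOT p1 OR p3))
≡ NOT (NOT p3 OR p1) OR NOT (NOT p1 OR p3)
≡ (NOT NOT p3 AND NOT p1) OR NOT (NOT p1 OR p3)
≡ (p3 AND NOT p1) OR NOT (NOT p1 OR p3)
≡ (p3 AND NOT p1) OR (NOT NOT p1 AND NOT p3)
≡ (p3 AND NOT p1) OR (p1 AND NOT p3)
≡ (p3 OR p1) AND (p3 OR NOT p3) AND (NOT p1 OR p1) AND (NOT p1 OR NOT p3)
≡ (p3 OR p1) AND (NOT p1 OR NOT p3)

(p3 OR p1) AND (NOT p1 OR NOT p3)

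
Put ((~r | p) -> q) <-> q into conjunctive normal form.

((~r | p) -> q) <-> q
= (((~r | p) -> q) -> q) & (q -> ((~r | p) -> q))
= (~((~r | p) -> q) | q) & (q -> ((~r | p) -> q))
= (~(~(~r | p) | q) | q) & (q -> ((~r | p) -> q))
= (~(~(~r | p) | q) | q) & (~q | ((~r | p) -> q))
= (~(~(~r | p) | q) | q) & (~q | ~(~r | p) | q)
= ((~~(~r | p) & ~q) | q) & (~q | ~(~r | p) | q)
= (((~r | p) & ~q) | q) & (~q | ~(~r | p) | q)
= (((~r | p) & ~q) | q) & (~q | (~~r & ~p) | q)
= (((~r | p) & ~q) | q) & (~q | (r & ~p) | q)
= (~r | p | q) & (~q | q) & (~q | r | q) & (~q | ~p | q)
= ~r | p | q

~r | p | q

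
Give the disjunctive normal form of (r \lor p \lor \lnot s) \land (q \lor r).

(r \lor p \lor \lnot s) \land (q \lor r)
≡ (r \land q) \lor (r \land r) \lor (p \land q) \lor (p \land r) \lor (\lnot s \land q) \lor (\lnot s \land r)   [distribute \land over \lor]
≡ r \lor (p \land q) \lor (\lnot s \land q)   [simplify]

r \lor (p \land q) \lor (\lnot s \land q)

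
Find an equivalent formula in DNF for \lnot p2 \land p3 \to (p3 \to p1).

\lnot p2 \land p3 \to (p3 \to p1)
= \lnot (\lnot p2 \land p3) \lor (p3 \to p1)   [eliminate \to]
= \lnot (\lnot p2 \land p3) \lor \lnot p3 \lor p1   [eliminate \to]
= \lnot \lnot p2 \lor \lnot p3 \lor \lnot p3 \lor p1   [De Morgan]
= p2 \lor \lnot p3 \lor \lnot p3 \lor p1   [double negation]
= p2 \lor \lnot p3 \lor p1   [simplify]

p2 \lor \lnot p3 \lor p1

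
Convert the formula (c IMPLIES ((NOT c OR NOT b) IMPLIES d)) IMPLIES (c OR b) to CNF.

c OR b

(c IMPLIES ((NOT c OR NOT b) IMPLIES d)) IMPLIES (c OR b)
= NOT (c IMPLIES ((NOT c OR NOT b) IMPLIES d)) OR c OR b   — eliminate IMPLIES
= NOT (NOT c OR ((NOT c OR NOT b) IMPLIES d)) OR c OR b   — eliminate IMPLIES
= NOT (NOT c OR NOT (NOT c OR NOT b) OR d) OR c OR b   — eliminate IMPLIES
= (NOT NOT c AND NOT NOT (NOT c OR NOT b) AND NOT d) OR c OR b   — De Morgan
= (c AND NOT NOT (NOT c OR NOT b) AND NOT d) OR c OR b   — double negation
= (c AND (NOT c OR NOT b) AND NOT d) OR c OR b   — double negation
= (c OR c OR b) AND (NOT c OR NOT b OR c OR b) AND (NOT d OR c OR b)   — distribute OR over AND
= c OR b   — simplify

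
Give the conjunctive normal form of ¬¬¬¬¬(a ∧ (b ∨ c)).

(¬a ∨ ¬b) ∧ (¬a ∨ ¬c)

¬¬¬¬¬(a ∧ (b ∨ c))
≡ ¬¬¬(a ∧ (b ∨ c))   [double negation]
≡ ¬(a ∧ (b ∨ c))   [double negation]
≡ ¬a ∨ ¬(b ∨ c)   [De Morgan]
≡ ¬a ∨ ¬b ∧ ¬c   [De Morgan]
≡ (¬a ∨ ¬b) ∧ (¬a ∨ ¬c)   [distribute ∨ over ∧]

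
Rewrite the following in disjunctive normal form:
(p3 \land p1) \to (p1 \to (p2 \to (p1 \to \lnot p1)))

\lnot p3 \lor \lnot p1 \lor \lnot p2

(p3 \land p1) \to (p1 \to (p2 \to (p1 \to \lnot p1)))
≡ \lnot (p3 \land p1) \lor (p1 \to (p2 \to (p1 \to \lnot p1)))   (eliminate \to)
≡ \lnot (p3 \land p1) \lor \lnot p1 \lor (p2 \to (p1 \to \lnot p1))   (eliminate \to)
≡ \lnot (p3 \land p1) \lor \lnot p1 \lor \lnot p2 \lor (p1 \to \lnot p1)   (eliminate \to)
≡ \lnot (p3 \land p1) \lor \lnot p1 \lor \lnot p2 \lor \lnot p1 \lor \lnot p1   (eliminate \to)
≡ \lnot p3 \lor \lnot p1 \lor \lnot p1 \lor \lnot p2 \lor \lnot p1 \lor \lnot p1   (De Morgan)
≡ \lnot p3 \lor \lnot p1 \lor \lnot p2   (simplify)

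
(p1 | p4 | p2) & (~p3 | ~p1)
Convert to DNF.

(p1 | p4 | p2) & (~p3 | ~p1)
≡ (p1 & ~p3) | (p1 & ~p1) | (p4 & ~p3) | (p4 & ~p1) | (p2 & ~p3) | (p2 & ~p1)   [distribute & over |]
≡ (p1 & ~p3) | (p4 & ~p3) | (p4 & ~p1) | (p2 & ~p3) | (p2 & ~p1)   [simplify]

(p1 & ~p3) | (p4 & ~p3) | (p4 & ~p1) | (p2 & ~p3) | (p2 & ~p1)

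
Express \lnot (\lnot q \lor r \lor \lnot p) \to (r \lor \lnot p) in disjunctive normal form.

\lnot q \lor r \lor \lnot p

\lnot (\lnot q \lor r \lor \lnot p) \to (r \lor \lnot p)
⇔ \lnot \lnot (\lnot q \lor r \lor \lnot p) \lor r \lor \lnot p   — eliminate \to
⇔ \lnot q \lor r \lor \lnot p \lor r \lor \lnot p   — double negation
⇔ \lnot q \lor r \lor \lnot p   — simplify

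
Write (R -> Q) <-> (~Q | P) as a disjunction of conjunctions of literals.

(~Q & ~R) | (P & ~R) | (P & Q)

(R -> Q) <-> (~Q | P)
≡ ((R -> Q) -> (~Q | P)) & ((~Q | P) -> (R -> Q))   (eliminate <->)
≡ (~(R -> Q) | ~Q | P) & ((~Q | P) -> (R -> Q))   (eliminate ->)
≡ (~(~R | Q) | ~Q | P) & ((~Q | P) -> (R -> Q))   (eliminate ->)
≡ (~(~R | Q) | ~Q | P) & (~(~Q | P) | (R -> Q))   (eliminate ->)
≡ (~(~R | Q) | ~Q | P) & (~(~Q | P) | ~R | Q)   (eliminate ->)
≡ ((~~R & ~Q) | ~Q | P) & (~(~Q | P) | ~R | Q)   (De Morgan)
≡ ((R & ~Q) | ~Q | P) & (~(~Q | P) | ~R | Q)   (double negation)
≡ ((R & ~Q) | ~Q | P) & ((~~Q & ~P) | ~R | Q)   (De Morgan)
≡ ((R & ~Q) | ~Q | P) & ((Q & ~P) | ~R | Q)   (double negation)
≡ (R & ~Q & Q & ~P) | (R & ~Q & ~R) | (R & ~Q & Q) | (~Q & Q & ~P) | (~Q & ~R) | (~Q & Q) | (P & Q & ~P) | (P & ~R) | (P & Q)   (distribute & over |)
≡ (~Q & ~R) | (P & ~R) | (P & Q)   (simplify)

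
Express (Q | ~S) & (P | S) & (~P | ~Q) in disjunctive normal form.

(Q | ~S) & (P | S) & (~P | ~Q)
≡ (Q & P & ~P) | (Q & P & ~Q) | (Q & S & ~P) | (Q & S & ~Q) | (~S & P & ~P) | (~S & P & ~Q) | (~S & S & ~P) | (~S & S & ~Q)
≡ (Q & S & ~P) | (~S & P & ~Q)

(Q & S & ~P) | (~S & P & ~Q)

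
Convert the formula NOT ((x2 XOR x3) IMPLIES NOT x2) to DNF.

NOT ((x2 XOR x3) IMPLIES NOT x2)
≡ NOT (NOT (x2 XOR x3) OR NOT x2)   [eliminate IMPLIES]
≡ NOT (NOT ((x2 AND NOT x3) OR (NOT x2 AND x3)) OR NOT x2)   [expand XOR]
≡ NOT NOT ((x2 AND NOT x3) OR (NOT x2 AND x3)) AND NOT NOT x2   [De Morgan]
≡ ((x2 AND NOT x3) OR (NOT x2 AND x3)) AND NOT NOT x2   [double negation]
≡ ((x2 AND NOT x3) OR (NOT x2 AND x3)) AND x2   [double negation]
≡ (x2 AND NOT x3 AND x2) OR (NOT x2 AND x3 AND x2)   [distribute AND over OR]
≡ x2 AND NOT x3   [simplify]

x2 AND NOT x3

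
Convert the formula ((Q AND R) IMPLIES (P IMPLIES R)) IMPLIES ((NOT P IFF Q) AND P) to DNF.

P AND NOT Q

((Q AND R) IMPLIES (P IMPLIES R)) IMPLIES ((NOT P IFF Q) AND P)
≡ NOT ((Q AND R) IMPLIES (P IMPLIES R)) OR ((NOT P IFF Q) AND P)   [eliminate IMPLIES]
≡ NOT (NOT (Q AND R) OR (P IMPLIES R)) OR ((NOT P IFF Q) AND P)   [eliminate IMPLIES]
≡ NOT (NOT (Q AND R) OR NOT P OR R) OR ((NOT P IFF Q) AND P)   [eliminate IMPLIES]
≡ NOT (NOT (Q AND R) OR NOT P OR R) OR ((NOT P IMPLIES Q) AND (Q IMPLIES NOT P) AND P)   [eliminate IFF]
≡ NOT (NOT (Q AND R) OR NOT P OR R) OR ((NOT NOT P OR Q) AND (Q IMPLIES NOT P) AND P)   [eliminate IMPLIES]
≡ NOT (NOT (Q AND R) OR NOT P OR R) OR ((NOT NOT P OR Q) AND (NOT Q OR NOT P) AND P)   [eliminate IMPLIES]
≡ (NOT NOT (Q AND R) AND NOT NOT P AND NOT R) OR ((NOT NOT P OR Q) AND (NOT Q OR NOT P) AND P)   [De Morgan]
≡ (Q AND R AND NOT NOT P AND NOT R) OR ((NOT NOT P OR Q) AND (NOT Q OR NOT P) AND P)   [double negation]
≡ (Q AND R AND P AND NOT R) OR ((NOT NOT P OR Q) AND (NOT Q OR NOT P) AND P)   [double negation]
≡ (Q AND R AND P AND NOT R) OR ((P OR Q) AND (NOT Q OR NOT P) AND P)   [double negation]
≡ (Q AND R AND P AND NOT R) OR (P AND NOT Q AND P) OR (P AND NOT P AND P) OR (Q AND NOT Q AND P) OR (Q AND NOT P AND P)   [distribute AND over OR]
≡ P AND NOT Q   [simplify]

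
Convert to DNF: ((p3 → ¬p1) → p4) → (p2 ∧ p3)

((p3 → ¬p1) → p4) → (p2 ∧ p3)
= ¬((p3 → ¬p1) → p4) ∨ (p2 ∧ p3)   [eliminate →]
= ¬(¬(p3 → ¬p1) ∨ p4) ∨ (p2 ∧ p3)   [eliminate →]
= ¬(¬(¬p3 ∨ ¬p1) ∨ p4) ∨ (p2 ∧ p3)   [eliminate →]
= (¬¬(¬p3 ∨ ¬p1) ∧ ¬p4) ∨ (p2 ∧ p3)   [De Morgan]
= ((¬p3 ∨ ¬p1) ∧ ¬p4) ∨ (p2 ∧ p3)   [double negation]
= (¬p3 ∧ ¬p4) ∨ (¬p1 ∧ ¬p4) ∨ (p2 ∧ p3)   [distribute ∧ over ∨]

(¬p3 ∧ ¬p4) ∨ (¬p1 ∧ ¬p4) ∨ (p2 ∧ p3)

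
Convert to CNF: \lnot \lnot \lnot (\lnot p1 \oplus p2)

(p1 \lor p2) \land (\lnot p2 \lor \lnot p1)

\lnot \lnot \lnot (\lnot p1 \oplus p2)
≡ \lnot \lnot \lnot ((\lnot p1 \lor p2) \land \lnot (\lnot p1 \land p2))   (expand \oplus)
≡ \lnot ((\lnot p1 \lor p2) \land \lnot (\lnot p1 \land p2))   (double negation)
≡ \lnot (\lnot p1 \lor p2) \lor \lnot \lnot (\lnot p1 \land p2)   (De Morgan)
≡ (\lnot \lnot p1 \land \lnot p2) \lor \lnot \lnot (\lnot p1 \land p2)   (De Morgan)
≡ (p1 \land \lnot p2) \lor \lnot \lnot (\lnot p1 \land p2)   (double negation)
≡ (p1 \land \lnot p2) \lor (\lnot p1 \land p2)   (double negation)
≡ (p1 \lor \lnot p1) \land (p1 \lor p2) \land (\lnot p2 \lor \lnot p1) \land (\lnot p2 \lor p2)   (distribute \lor over \land)
≡ (p1 \lor p2) \land (\lnot p2 \lor \lnot p1)   (simplify)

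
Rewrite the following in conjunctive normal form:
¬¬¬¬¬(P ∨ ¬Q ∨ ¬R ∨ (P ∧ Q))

¬P ∧ Q ∧ R

¬¬¬¬¬(P ∨ ¬Q ∨ ¬R ∨ (P ∧ Q))
≡ ¬¬¬(P ∨ ¬Q ∨ ¬R ∨ (P ∧ Q))   [double negation]
≡ ¬(P ∨ ¬Q ∨ ¬R ∨ (P ∧ Q))   [double negation]
≡ ¬P ∧ ¬¬Q ∧ ¬¬R ∧ ¬(P ∧ Q)   [De Morgan]
≡ ¬P ∧ Q ∧ ¬¬R ∧ ¬(P ∧ Q)   [double negation]
≡ ¬P ∧ Q ∧ R ∧ ¬(P ∧ Q)   [double negation]
≡ ¬P ∧ Q ∧ R ∧ (¬P ∨ ¬Q)   [De Morgan]
≡ ¬P ∧ Q ∧ R   [simplify]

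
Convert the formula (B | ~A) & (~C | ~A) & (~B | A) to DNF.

(B | ~A) & (~C | ~A) & (~B | A)
= (B & ~C & ~B) | (B & ~C & A) | (B & ~A & ~B) | (B & ~A & A) | (~A & ~C & ~B) | (~A & ~C & A) | (~A & ~A & ~B) | (~A & ~A & A)   [distribute & over |]
= (B & ~C & A) | (~A & ~B)   [simplify]

(B & ~C & A) | (~A & ~B)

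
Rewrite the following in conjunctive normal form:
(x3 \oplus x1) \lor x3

(x3 \oplus x1) \lor x3
≡ ((x3 \lor x1) \land \lnot (x3 \land x1)) \lor x3   (expand \oplus)
≡ ((x3 \lor x1) \land (\lnot x3 \lor \lnot x1)) \lor x3   (De Morgan)
≡ (x3 \lor x1 \lor x3) \land (\lnot x3 \lor \lnot x1 \lor x3)   (distribute \lor over \land)
≡ x3 \lor x1   (simplify)

x3 \lor x1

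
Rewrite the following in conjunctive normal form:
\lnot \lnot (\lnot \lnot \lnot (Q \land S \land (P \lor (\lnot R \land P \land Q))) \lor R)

\lnot Q \lor \lnot S \lor \lnot P \lor R

\lnot \lnot (\lnot \lnot \lnot (Q \land S \land (P \lor (\lnot R \land P \land Q))) \lor R)
≡ \lnot \lnot \lnot (Q \land S \land (P \lor (\lnot R \land P \land Q))) \lor R   [double negation]
≡ \lnot (Q \land S \land (P \lor (\lnot R \land P \land Q))) \lor R   [double negation]
≡ \lnot Q \lor \lnot S \lor \lnot (P \lor (\lnot R \land P \land Q)) \lor R   [De Morgan]
≡ \lnot Q \lor \lnot S \lor (\lnot P \land \lnot (\lnot R \land P \land Q)) \lor R   [De Morgan]
≡ \lnot Q \lor \lnot S \lor (\lnot P \land (\lnot \lnot R \lor \lnot P \lor \lnot Q)) \lor R   [De Morgan]
≡ \lnot Q \lor \lnot S \lor (\lnot P \land (R \lor \lnot P \lor \lnot Q)) \lor R   [double negation]
≡ (\lnot Q \lor \lnot S \lor \lnot P \lor R) \land (\lnot Q \lor \lnot S \lor R \lor \lnot P \lor \lnot Q \lor R)   [distribute \lor over \land]
≡ \lnot Q \lor \lnot S \lor \lnot P \lor R   [simplify]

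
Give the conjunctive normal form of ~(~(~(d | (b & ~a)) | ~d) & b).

~d | ~b

~(~(~(d | (b & ~a)) | ~d) & b)
= ~~(~(d | (b & ~a)) | ~d) | ~b   [De Morgan]
= ~(d | (b & ~a)) | ~d | ~b   [double negation]
= (~d & ~(b & ~a)) | ~d | ~b   [De Morgan]
= (~d & (~b | ~~a)) | ~d | ~b   [De Morgan]
= (~d & (~b | a)) | ~d | ~b   [double negation]
= (~d | ~d | ~b) & (~b | a | ~d | ~b)   [distribute | over &]
= ~d | ~b   [simplify]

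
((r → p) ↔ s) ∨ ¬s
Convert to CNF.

¬s ∨ ¬r ∨ p

((r → p) ↔ s) ∨ ¬s
≡ (((r → p) → s) ∧ (s → (r → p))) ∨ ¬s   — eliminate ↔
≡ ((¬(r → p) ∨ s) ∧ (s → (r → p))) ∨ ¬s   — eliminate →
≡ ((¬(¬r ∨ p) ∨ s) ∧ (s → (r → p))) ∨ ¬s   — eliminate →
≡ ((¬(¬r ∨ p) ∨ s) ∧ (¬s ∨ (r → p))) ∨ ¬s   — eliminate →
≡ ((¬(¬r ∨ p) ∨ s) ∧ (¬s ∨ ¬r ∨ p)) ∨ ¬s   — eliminate →
≡ (((¬¬r ∧ ¬p) ∨ s) ∧ (¬s ∨ ¬r ∨ p)) ∨ ¬s   — De Morgan
≡ (((r ∧ ¬p) ∨ s) ∧ (¬s ∨ ¬r ∨ p)) ∨ ¬s   — double negation
≡ (r ∨ s ∨ ¬s) ∧ (¬p ∨ s ∨ ¬s) ∧ (¬s ∨ ¬r ∨ p ∨ ¬s)   — distribute ∨ over ∧
≡ ¬s ∨ ¬r ∨ p   — simplify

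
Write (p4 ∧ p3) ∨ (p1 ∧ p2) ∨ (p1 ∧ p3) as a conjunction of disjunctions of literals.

(p4 ∧ p3) ∨ (p1 ∧ p2) ∨ (p1 ∧ p3)
≡ (p4 ∨ p1 ∨ p1) ∧ (p4 ∨ p1 ∨ p3) ∧ (p4 ∨ p2 ∨ p1) ∧ (p4 ∨ p2 ∨ p3) ∧ (p3 ∨ p1 ∨ p1) ∧ (p3 ∨ p1 ∨ p3) ∧ (p3 ∨ p2 ∨ p1) ∧ (p3 ∨ p2 ∨ p3)   (distribute ∨ over ∧)
≡ (p4 ∨ p1) ∧ (p3 ∨ p1) ∧ (p3 ∨ p2)   (simplify)

(p4 ∨ p1) ∧ (p3 ∨ p1) ∧ (p3 ∨ p2)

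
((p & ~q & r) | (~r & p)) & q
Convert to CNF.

p & (~q | ~r) & q

((p & ~q & r) | (~r & p)) & q
≡ (p | ~r) & (p | p) & (~q | ~r) & (~q | p) & (r | ~r) & (r | p) & q   [distribute | over &]
≡ p & (~q | ~r) & q   [simplify]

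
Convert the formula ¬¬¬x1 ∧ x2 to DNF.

¬¬¬x1 ∧ x2
≡ ¬x1 ∧ x2   (double negation)

¬x1 ∧ x2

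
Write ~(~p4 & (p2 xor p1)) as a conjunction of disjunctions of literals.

(p4 | ~p2 | p1) & (p4 | ~p1 | p2)

~(~p4 & (p2 xor p1))
⇔ ~(~p4 & (p2 | p1) & ~(p2 & p1))   [expand xor]
⇔ ~~p4 | ~(p2 | p1) | ~~(p2 & p1)   [De Morgan]
⇔ p4 | ~(p2 | p1) | ~~(p2 & p1)   [double negation]
⇔ p4 | (~p2 & ~p1) | ~~(p2 & p1)   [De Morgan]
⇔ p4 | (~p2 & ~p1) | (p2 & p1)   [double negation]
⇔ (p4 | ~p2 | p2) & (p4 | ~p2 | p1) & (p4 | ~p1 | p2) & (p4 | ~p1 | p1)   [distribute | over &]
⇔ (p4 | ~p2 | p1) & (p4 | ~p1 | p2)   [simplify]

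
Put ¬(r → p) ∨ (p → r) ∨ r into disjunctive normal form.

¬p ∨ r

¬(r → p) ∨ (p → r) ∨ r
= ¬(¬r ∨ p) ∨ (p → r) ∨ r   [eliminate →]
= ¬(¬r ∨ p) ∨ ¬p ∨ r ∨ r   [eliminate →]
= ¬¬r ∧ ¬p ∨ ¬p ∨ r ∨ r   [De Morgan]
= r ∧ ¬p ∨ ¬p ∨ r ∨ r   [double negation]
= ¬p ∨ r   [simplify]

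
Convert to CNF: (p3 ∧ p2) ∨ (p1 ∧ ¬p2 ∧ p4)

(p3 ∨ p1) ∧ (p3 ∨ ¬p2) ∧ (p3 ∨ p4) ∧ (p2 ∨ p1) ∧ (p2 ∨ p4)

(p3 ∧ p2) ∨ (p1 ∧ ¬p2 ∧ p4)
≡ (p3 ∨ p1) ∧ (p3 ∨ ¬p2) ∧ (p3 ∨ p4) ∧ (p2 ∨ p1) ∧ (p2 ∨ ¬p2) ∧ (p2 ∨ p4)   [distribute ∨ over ∧]
≡ (p3 ∨ p1) ∧ (p3 ∨ ¬p2) ∧ (p3 ∨ p4) ∧ (p2 ∨ p1) ∧ (p2 ∨ p4)   [simplify]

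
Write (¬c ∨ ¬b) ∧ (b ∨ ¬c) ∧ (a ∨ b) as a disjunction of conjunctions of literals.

(¬c ∧ b) ∨ (¬c ∧ a)

(¬c ∨ ¬b) ∧ (b ∨ ¬c) ∧ (a ∨ b)
≡ (¬c ∧ b ∧ a) ∨ (¬c ∧ b ∧ b) ∨ (¬c ∧ ¬c ∧ a) ∨ (¬c ∧ ¬c ∧ b) ∨ (¬b ∧ b ∧ a) ∨ (¬b ∧ b ∧ b) ∨ (¬b ∧ ¬c ∧ a) ∨ (¬b ∧ ¬c ∧ b)   [distribute ∧ over ∨]
≡ (¬c ∧ b) ∨ (¬c ∧ a)   [simplify]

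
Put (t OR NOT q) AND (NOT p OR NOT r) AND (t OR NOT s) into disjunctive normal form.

(t OR NOT q) AND (NOT p OR NOT r) AND (t OR NOT s)
= (t AND NOT p AND t) OR (t AND NOT p AND NOT s) OR (t AND NOT r AND t) OR (t AND NOT r AND NOT s) OR (NOT q AND NOT p AND t) OR (NOT q AND NOT p AND NOT s) OR (NOT q AND NOT r AND t) OR (NOT q AND NOT r AND NOT s)   — distribute AND over OR
= (t AND NOT p) OR (t AND NOT r) OR (NOT q AND NOT p AND NOT s) OR (NOT q AND NOT r AND NOT s)   — simplify

(t AND NOT p) OR (t AND NOT r) OR (NOT q AND NOT p AND NOT s) OR (NOT q AND NOT r AND NOT s)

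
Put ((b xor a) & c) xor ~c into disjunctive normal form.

((b xor a) & c) xor ~c
⇔ ((b xor a) & c & ~~c) | (~((b xor a) & c) & ~c)   (expand xor)
⇔ (((b & ~a) | (~b & a)) & c & ~~c) | (~((b xor a) & c) & ~c)   (expand xor)
⇔ (((b & ~a) | (~b & a)) & c & ~~c) | (~(((b & ~a) | (~b & a)) & c) & ~c)   (expand xor)
⇔ (((b & ~a) | (~b & a)) & c & c) | (~(((b & ~a) | (~b & a)) & c) & ~c)   (double negation)
⇔ (((b & ~a) | (~b & a)) & c & c) | ((~((b & ~a) | (~b & a)) | ~c) & ~c)   (De Morgan)
⇔ (((b & ~a) | (~b & a)) & c & c) | (((~(b & ~a) & ~(~b & a)) | ~c) & ~c)   (De Morgan)
⇔ (((b & ~a) | (~b & a)) & c & c) | ((((~b | ~~a) & ~(~b & a)) | ~c) & ~c)   (De Morgan)
⇔ (((b & ~a) | (~b & a)) & c & c) | ((((~b | a) & ~(~b & a)) | ~c) & ~c)   (double negation)
⇔ (((b & ~a) | (~b & a)) & c & c) | ((((~b | a) & (~~b | ~a)) | ~c) & ~c)   (De Morgan)
⇔ (((b & ~a) | (~b & a)) & c & c) | ((((~b | a) & (b | ~a)) | ~c) & ~c)   (double negation)
⇔ (b & ~a & c & c) | (~b & a & c & c) | (~b & b & ~c) | (~b & ~a & ~c) | (a & b & ~c) | (a & ~a & ~c) | (~c & ~c)   (distribute & over |)
⇔ (b & ~a & c) | (~b & a & c) | ~c   (simplify)

(b & ~a & c) | (~b & a & c) | ~c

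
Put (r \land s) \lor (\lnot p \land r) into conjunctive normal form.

(r \land s) \lor (\lnot p \land r)
≡ (r \lor \lnot p) \land (r \lor r) \land (s \lor \lnot p) \land (s \lor r)   — distribute \lor over \land
≡ r \land (s \lor \lnot p)   — simplify

r \land (s \lor \lnot p)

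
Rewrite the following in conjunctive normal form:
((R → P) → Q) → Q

((R → P) → Q) → Q
= ¬((R → P) → Q) ∨ Q   [eliminate →]
= ¬(¬(R → P) ∨ Q) ∨ Q   [eliminate →]
= ¬(¬(¬R ∨ P) ∨ Q) ∨ Q   [eliminate →]
= (¬¬(¬R ∨ P) ∧ ¬Q) ∨ Q   [De Morgan]
= ((¬R ∨ P) ∧ ¬Q) ∨ Q   [double negation]
= (¬R ∨ P ∨ Q) ∧ (¬Q ∨ Q)   [distribute ∨ over ∧]
= ¬R ∨ P ∨ Q   [simplify]

¬R ∨ P ∨ Q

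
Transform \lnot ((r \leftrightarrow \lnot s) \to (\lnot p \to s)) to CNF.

(s \lor r) \land \lnot p \land \lnot s

\lnot ((r \leftrightarrow \lnot s) \to (\lnot p \to s))
≡ \lnot (\lnot (r \leftrightarrow \lnot s) \lor (\lnot p \to s))   [eliminate \to]
≡ \lnot (\lnot ((r \to \lnot s) \land (\lnot s \to r)) \lor (\lnot p \to s))   [eliminate \leftrightarrow]
≡ \lnot (\lnot ((\lnot r \lor \lnot s) \land (\lnot s \to r)) \lor (\lnot p \to s))   [eliminate \to]
≡ \lnot (\lnot ((\lnot r \lor \lnot s) \land (\lnot \lnot s \lor r)) \lor (\lnot p \to s))   [eliminate \to]
≡ \lnot (\lnot ((\lnot r \lor \lnot s) \land (\lnot \lnot s \lor r)) \lor \lnot \lnot p \lor s)   [eliminate \to]
≡ \lnot \lnot ((\lnot r \lor \lnot s) \land (\lnot \lnot s \lor r)) \land \lnot \lnot \lnot p \land \lnot s   [De Morgan]
≡ (\lnot r \lor \lnot s) \land (\lnot \lnot s \lor r) \land \lnot \lnot \lnot p \land \lnot s   [double negation]
≡ (\lnot r \lor \lnot s) \land (s \lor r) \land \lnot \lnot \lnot p \land \lnot s   [double negation]
≡ (\lnot r \lor \lnot s) \land (s \lor r) \land \lnot p \land \lnot s   [double negation]
≡ (s \lor r) \land \lnot p \land \lnot s   [simplify]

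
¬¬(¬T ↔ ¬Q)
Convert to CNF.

(T ∨ ¬Q) ∧ (Q ∨ ¬T)

¬¬(¬T ↔ ¬Q)
≡ ¬¬((¬T → ¬Q) ∧ (¬Q → ¬T))   [eliminate ↔]
≡ ¬¬((¬¬T ∨ ¬Q) ∧ (¬Q → ¬T))   [eliminate →]
≡ ¬¬((¬¬T ∨ ¬Q) ∧ (¬¬Q ∨ ¬T))   [eliminate →]
≡ (¬¬T ∨ ¬Q) ∧ (¬¬Q ∨ ¬T)   [double negation]
≡ (T ∨ ¬Q) ∧ (¬¬Q ∨ ¬T)   [double negation]
≡ (T ∨ ¬Q) ∧ (Q ∨ ¬T)   [double negation]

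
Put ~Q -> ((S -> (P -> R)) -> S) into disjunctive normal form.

Q | S

~Q -> ((S -> (P -> R)) -> S)
≡ ~~Q | ((S -> (P -> R)) -> S)   [eliminate ->]
≡ ~~Q | ~(S -> (P -> R)) | S   [eliminate ->]
≡ ~~Q | ~(~S | (P -> R)) | S   [eliminate ->]
≡ ~~Q | ~(~S | ~P | R) | S   [eliminate ->]
≡ Q | ~(~S | ~P | R) | S   [double negation]
≡ Q | (~~S & ~~P & ~R) | S   [De Morgan]
≡ Q | (S & ~~P & ~R) | S   [double negation]
≡ Q | (S & P & ~R) | S   [double negation]
≡ Q | S   [simplify]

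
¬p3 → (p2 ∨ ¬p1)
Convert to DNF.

¬p3 → (p2 ∨ ¬p1)
≡ ¬¬p3 ∨ p2 ∨ ¬p1   — eliminate →
≡ p3 ∨ p2 ∨ ¬p1   — double negation

p3 ∨ p2 ∨ ¬p1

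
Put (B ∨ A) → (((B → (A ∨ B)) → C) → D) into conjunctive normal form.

(B ∨ A) → (((B → (A ∨ B)) → C) → D)
≡ ¬(B ∨ A) ∨ (((B → (A ∨ B)) → C) → D)   (eliminate →)
≡ ¬(B ∨ A) ∨ ¬((B → (A ∨ B)) → C) ∨ D   (eliminate →)
≡ ¬(B ∨ A) ∨ ¬(¬(B → (A ∨ B)) ∨ C) ∨ D   (eliminate →)
≡ ¬(B ∨ A) ∨ ¬(¬(¬B ∨ A ∨ B) ∨ C) ∨ D   (eliminate →)
≡ (¬B ∧ ¬A) ∨ ¬(¬(¬B ∨ A ∨ B) ∨ C) ∨ D   (De Morgan)
≡ (¬B ∧ ¬A) ∨ (¬¬(¬B ∨ A ∨ B) ∧ ¬C) ∨ D   (De Morgan)
≡ (¬B ∧ ¬A) ∨ ((¬B ∨ A ∨ B) ∧ ¬C) ∨ D   (double negation)
≡ (¬B ∨ ¬B ∨ A ∨ B ∨ D) ∧ (¬B ∨ ¬C ∨ D) ∧ (¬A ∨ ¬B ∨ A ∨ B ∨ D) ∧ (¬A ∨ ¬C ∨ D)   (distribute ∨ over ∧)
≡ (¬B ∨ ¬C ∨ D) ∧ (¬A ∨ ¬C ∨ D)   (simplify)

(¬B ∨ ¬C ∨ D) ∧ (¬A ∨ ¬C ∨ D)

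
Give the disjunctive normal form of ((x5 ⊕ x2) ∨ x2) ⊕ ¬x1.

((x5 ⊕ x2) ∨ x2) ⊕ ¬x1
⇔ ((x5 ⊕ x2) ∨ x2) ∧ ¬¬x1 ∨ ¬((x5 ⊕ x2) ∨ x2) ∧ ¬x1   — expand ⊕
⇔ (x5 ∧ ¬x2 ∨ ¬x5 ∧ x2 ∨ x2) ∧ ¬¬x1 ∨ ¬((x5 ⊕ x2) ∨ x2) ∧ ¬x1   — expand ⊕
⇔ (x5 ∧ ¬x2 ∨ ¬x5 ∧ x2 ∨ x2) ∧ ¬¬x1 ∨ ¬(x5 ∧ ¬x2 ∨ ¬x5 ∧ x2 ∨ x2) ∧ ¬x1   — expand ⊕
⇔ (x5 ∧ ¬x2 ∨ ¬x5 ∧ x2 ∨ x2) ∧ x1 ∨ ¬(x5 ∧ ¬x2 ∨ ¬x5 ∧ x2 ∨ x2) ∧ ¬x1   — double negation
⇔ (x5 ∧ ¬x2 ∨ ¬x5 ∧ x2 ∨ x2) ∧ x1 ∨ ¬(x5 ∧ ¬x2) ∧ ¬(¬x5 ∧ x2) ∧ ¬x2 ∧ ¬x1   — De Morgan
⇔ (x5 ∧ ¬x2 ∨ ¬x5 ∧ x2 ∨ x2) ∧ x1 ∨ (¬x5 ∨ ¬¬x2) ∧ ¬(¬x5 ∧ x2) ∧ ¬x2 ∧ ¬x1   — De Morgan
⇔ (x5 ∧ ¬x2 ∨ ¬x5 ∧ x2 ∨ x2) ∧ x1 ∨ (¬x5 ∨ x2) ∧ ¬(¬x5 ∧ x2) ∧ ¬x2 ∧ ¬x1   — double negation
⇔ (x5 ∧ ¬x2 ∨ ¬x5 ∧ x2 ∨ x2) ∧ x1 ∨ (¬x5 ∨ x2) ∧ (¬¬x5 ∨ ¬x2) ∧ ¬x2 ∧ ¬x1   — De Morgan
⇔ (x5 ∧ ¬x2 ∨ ¬x5 ∧ x2 ∨ x2) ∧ x1 ∨ (¬x5 ∨ x2) ∧ (x5 ∨ ¬x2) ∧ ¬x2 ∧ ¬x1   — double negation
⇔ x5 ∧ ¬x2 ∧ x1 ∨ ¬x5 ∧ x2 ∧ x1 ∨ x2 ∧ x1 ∨ ¬x5 ∧ x5 ∧ ¬x2 ∧ ¬x1 ∨ ¬x5 ∧ ¬x2 ∧ ¬x2 ∧ ¬x1 ∨ x2 ∧ x5 ∧ ¬x2 ∧ ¬x1 ∨ x2 ∧ ¬x2 ∧ ¬x2 ∧ ¬x1   — distribute ∧ over ∨
⇔ x5 ∧ ¬x2 ∧ x1 ∨ x2 ∧ x1 ∨ ¬x5 ∧ ¬x2 ∧ ¬x1   — simplify

x5 ∧ ¬x2 ∧ x1 ∨ x2 ∧ x1 ∨ ¬x5 ∧ ¬x2 ∧ ¬x1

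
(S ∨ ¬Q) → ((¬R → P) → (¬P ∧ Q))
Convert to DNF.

(¬S ∧ Q) ∨ (¬R ∧ ¬P) ∨ (¬P ∧ Q)

(S ∨ ¬Q) → ((¬R → P) → (¬P ∧ Q))
≡ ¬(S ∨ ¬Q) ∨ ((¬R → P) → (¬P ∧ Q))   [eliminate →]
≡ ¬(S ∨ ¬Q) ∨ ¬(¬R → P) ∨ (¬P ∧ Q)   [eliminate →]
≡ ¬(S ∨ ¬Q) ∨ ¬(¬¬R ∨ P) ∨ (¬P ∧ Q)   [eliminate →]
≡ (¬S ∧ ¬¬Q) ∨ ¬(¬¬R ∨ P) ∨ (¬P ∧ Q)   [De Morgan]
≡ (¬S ∧ Q) ∨ ¬(¬¬R ∨ P) ∨ (¬P ∧ Q)   [double negation]
≡ (¬S ∧ Q) ∨ (¬¬¬R ∧ ¬P) ∨ (¬P ∧ Q)   [De Morgan]
≡ (¬S ∧ Q) ∨ (¬R ∧ ¬P) ∨ (¬P ∧ Q)   [double negation]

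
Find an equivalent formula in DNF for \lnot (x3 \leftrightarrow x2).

\lnot (x3 \leftrightarrow x2)
≡ \lnot ((x3 \to x2) \land (x2 \to x3))   [eliminate \leftrightarrow]
≡ \lnot ((\lnot x3 \lor x2) \land (x2 \to x3))   [eliminate \to]
≡ \lnot ((\lnot x3 \lor x2) \land (\lnot x2 \lor x3))   [eliminate \to]
≡ \lnot (\lnot x3 \lor x2) \lor \lnot (\lnot x2 \lor x3)   [De Morgan]
≡ (\lnot \lnot x3 \land \lnot x2) \lor \lnot (\lnot x2 \lor x3)   [De Morgan]
≡ (x3 \land \lnot x2) \lor \lnot (\lnot x2 \lor x3)   [double negation]
≡ (x3 \land \lnot x2) \lor (\lnot \lnot x2 \land \lnot x3)   [De Morgan]
≡ (x3 \land \lnot x2) \lor (x2 \land \lnot x3)   [double negation]

(x3 \land \lnot x2) \lor (x2 \land \lnot x3)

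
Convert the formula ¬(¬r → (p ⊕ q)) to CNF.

¬(¬r → (p ⊕ q))
= ¬(¬¬r ∨ (p ⊕ q))   [eliminate →]
= ¬(¬¬r ∨ ((p ∨ q) ∧ ¬(p ∧ q)))   [expand ⊕]
= ¬¬¬r ∧ ¬((p ∨ q) ∧ ¬(p ∧ q))   [De Morgan]
= ¬r ∧ ¬((p ∨ q) ∧ ¬(p ∧ q))   [double negation]
= ¬r ∧ (¬(p ∨ q) ∨ ¬¬(p ∧ q))   [De Morgan]
= ¬r ∧ ((¬p ∧ ¬q) ∨ ¬¬(p ∧ q))   [De Morgan]
= ¬r ∧ ((¬p ∧ ¬q) ∨ (p ∧ q))   [double negation]
= ¬r ∧ (¬p ∨ p) ∧ (¬p ∨ q) ∧ (¬q ∨ p) ∧ (¬q ∨ q)   [distribute ∨ over ∧]
= ¬r ∧ (¬p ∨ q) ∧ (¬q ∨ p)   [simplify]

¬r ∧ (¬p ∨ q) ∧ (¬q ∨ p)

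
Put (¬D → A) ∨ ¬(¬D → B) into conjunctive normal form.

(¬D → A) ∨ ¬(¬D → B)
≡ ¬¬D ∨ A ∨ ¬(¬D → B)   (eliminate →)
≡ ¬¬D ∨ A ∨ ¬(¬¬D ∨ B)   (eliminate →)
≡ D ∨ A ∨ ¬(¬¬D ∨ B)   (double negation)
≡ D ∨ A ∨ (¬¬¬D ∧ ¬B)   (De Morgan)
≡ D ∨ A ∨ (¬D ∧ ¬B)   (double negation)
≡ (D ∨ A ∨ ¬D) ∧ (D ∨ A ∨ ¬B)   (distribute ∨ over ∧)
≡ D ∨ A ∨ ¬B   (simplify)

D ∨ A ∨ ¬B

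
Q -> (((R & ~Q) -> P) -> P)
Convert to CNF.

~Q | P

Q -> (((R & ~Q) -> P) -> P)
≡ ~Q | (((R & ~Q) -> P) -> P)   (eliminate ->)
≡ ~Q | ~((R & ~Q) -> P) | P   (eliminate ->)
≡ ~Q | ~(~(R & ~Q) | P) | P   (eliminate ->)
≡ ~Q | (~~(R & ~Q) & ~P) | P   (De Morgan)
≡ ~Q | (R & ~Q & ~P) | P   (double negation)
≡ (~Q | R | P) & (~Q | ~Q | P) & (~Q | ~P | P)   (distribute | over &)
≡ ~Q | P   (simplify)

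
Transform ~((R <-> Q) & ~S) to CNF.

(R | Q | S) & (~Q | ~R | S)

~((R <-> Q) & ~S)
≡ ~((R -> Q) & (Q -> R) & ~S)   [eliminate <->]
≡ ~((~R | Q) & (Q -> R) & ~S)   [eliminate ->]
≡ ~((~R | Q) & (~Q | R) & ~S)   [eliminate ->]
≡ ~(~R | Q) | ~(~Q | R) | ~~S   [De Morgan]
≡ (~~R & ~Q) | ~(~Q | R) | ~~S   [De Morgan]
≡ (R & ~Q) | ~(~Q | R) | ~~S   [double negation]
≡ (R & ~Q) | (~~Q & ~R) | ~~S   [De Morgan]
≡ (R & ~Q) | (Q & ~R) | ~~S   [double negation]
≡ (R & ~Q) | (Q & ~R) | S   [double negation]
≡ (R | Q | S) & (R | ~R | S) & (~Q | Q | S) & (~Q | ~R | S)   [distribute | over &]
≡ (R | Q | S) & (~Q | ~R | S)   [simplify]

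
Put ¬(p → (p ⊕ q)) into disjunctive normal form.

¬(p → (p ⊕ q))
≡ ¬(¬p ∨ (p ⊕ q))   [eliminate →]
≡ ¬(¬p ∨ (p ∧ ¬q) ∨ (¬p ∧ q))   [expand ⊕]
≡ ¬¬p ∧ ¬(p ∧ ¬q) ∧ ¬(¬p ∧ q)   [De Morgan]
≡ p ∧ ¬(p ∧ ¬q) ∧ ¬(¬p ∧ q)   [double negation]
≡ p ∧ (¬p ∨ ¬¬q) ∧ ¬(¬p ∧ q)   [De Morgan]
≡ p ∧ (¬p ∨ q) ∧ ¬(¬p ∧ q)   [double negation]
≡ p ∧ (¬p ∨ q) ∧ (¬¬p ∨ ¬q)   [De Morgan]
≡ p ∧ (¬p ∨ q) ∧ (p ∨ ¬q)   [double negation]
≡ (p ∧ ¬p ∧ p) ∨ (p ∧ ¬p ∧ ¬q) ∨ (p ∧ q ∧ p) ∨ (p ∧ q ∧ ¬q)   [distribute ∧ over ∨]
≡ p ∧ q   [simplify]

p ∧ q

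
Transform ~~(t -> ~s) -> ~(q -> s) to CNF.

(t | q) & (t | ~s) & (s | q)

~~(t -> ~s) -> ~(q -> s)
= ~~~(t -> ~s) | ~(q -> s)   — eliminate ->
= ~~~(~t | ~s) | ~(q -> s)   — eliminate ->
= ~~~(~t | ~s) | ~(~q | s)   — eliminate ->
= ~(~t | ~s) | ~(~q | s)   — double negation
= (~~t & ~~s) | ~(~q | s)   — De Morgan
= (t & ~~s) | ~(~q | s)   — double negation
= (t & s) | ~(~q | s)   — double negation
= (t & s) | (~~q & ~s)   — De Morgan
= (t & s) | (q & ~s)   — double negation
= (t | q) & (t | ~s) & (s | q) & (s | ~s)   — distribute | over &
= (t | q) & (t | ~s) & (s | q)   — simplify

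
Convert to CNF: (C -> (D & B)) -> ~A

(C | ~A) & (~D | ~B | ~A)

(C -> (D & B)) -> ~A
= ~(C -> (D & B)) | ~A
= ~(~C | (D & B)) | ~A
= (~~C & ~(D & B)) | ~A
= (C & ~(D & B)) | ~A
= (C & (~D | ~B)) | ~A
= (C | ~A) & (~D | ~B | ~A)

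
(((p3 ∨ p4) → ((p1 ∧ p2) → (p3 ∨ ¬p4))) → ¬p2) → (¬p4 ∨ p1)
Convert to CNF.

p2 ∨ ¬p4 ∨ p1

(((p3 ∨ p4) → ((p1 ∧ p2) → (p3 ∨ ¬p4))) → ¬p2) → (¬p4 ∨ p1)
= ¬(((p3 ∨ p4) → ((p1 ∧ p2) → (p3 ∨ ¬p4))) → ¬p2) ∨ ¬p4 ∨ p1   — eliminate →
= ¬(¬((p3 ∨ p4) → ((p1 ∧ p2) → (p3 ∨ ¬p4))) ∨ ¬p2) ∨ ¬p4 ∨ p1   — eliminate →
= ¬(¬(¬(p3 ∨ p4) ∨ ((p1 ∧ p2) → (p3 ∨ ¬p4))) ∨ ¬p2) ∨ ¬p4 ∨ p1   — eliminate →
= ¬(¬(¬(p3 ∨ p4) ∨ ¬(p1 ∧ p2) ∨ p3 ∨ ¬p4) ∨ ¬p2) ∨ ¬p4 ∨ p1   — eliminate →
= (¬¬(¬(p3 ∨ p4) ∨ ¬(p1 ∧ p2) ∨ p3 ∨ ¬p4) ∧ ¬¬p2) ∨ ¬p4 ∨ p1   — De Morgan
= ((¬(p3 ∨ p4) ∨ ¬(p1 ∧ p2) ∨ p3 ∨ ¬p4) ∧ ¬¬p2) ∨ ¬p4 ∨ p1   — double negation
= (((¬p3 ∧ ¬p4) ∨ ¬(p1 ∧ p2) ∨ p3 ∨ ¬p4) ∧ ¬¬p2) ∨ ¬p4 ∨ p1   — De Morgan
= (((¬p3 ∧ ¬p4) ∨ ¬p1 ∨ ¬p2 ∨ p3 ∨ ¬p4) ∧ ¬¬p2) ∨ ¬p4 ∨ p1   — De Morgan
= (((¬p3 ∧ ¬p4) ∨ ¬p1 ∨ ¬p2 ∨ p3 ∨ ¬p4) ∧ p2) ∨ ¬p4 ∨ p1   — double negation
= (¬p3 ∨ ¬p1 ∨ ¬p2 ∨ p3 ∨ ¬p4 ∨ ¬p4 ∨ p1) ∧ (¬p4 ∨ ¬p1 ∨ ¬p2 ∨ p3 ∨ ¬p4 ∨ ¬p4 ∨ p1) ∧ (p2 ∨ ¬p4 ∨ p1)   — distribute ∨ over ∧
= p2 ∨ ¬p4 ∨ p1   — simplify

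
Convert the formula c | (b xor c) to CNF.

c | (b xor c)
≡ c | ((b | c) & ~(b & c))   — expand xor
≡ c | ((b | c) & (~b | ~c))   — De Morgan
≡ (c | b | c) & (c | ~b | ~c)   — distribute | over &
≡ c | b   — simplify

c | b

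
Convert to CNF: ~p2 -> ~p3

p2 | ~p3

~p2 -> ~p3
≡ ~~p2 | ~p3   (eliminate ->)
≡ p2 | ~p3   (double negation)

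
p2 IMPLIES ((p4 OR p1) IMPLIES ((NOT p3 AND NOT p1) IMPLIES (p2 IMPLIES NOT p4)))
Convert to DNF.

p2 IMPLIES ((p4 OR p1) IMPLIES ((NOT p3 AND NOT p1) IMPLIES (p2 IMPLIES NOT p4)))
= NOT p2 OR ((p4 OR p1) IMPLIES ((NOT p3 AND NOT p1) IMPLIES (p2 IMPLIES NOT p4)))   (eliminate IMPLIES)
= NOT p2 OR NOT (p4 OR p1) OR ((NOT p3 AND NOT p1) IMPLIES (p2 IMPLIES NOT p4))   (eliminate IMPLIES)
= NOT p2 OR NOT (p4 OR p1) OR NOT (NOT p3 AND NOT p1) OR (p2 IMPLIES NOT p4)   (eliminate IMPLIES)
= NOT p2 OR NOT (p4 OR p1) OR NOT (NOT p3 AND NOT p1) OR NOT p2 OR NOT p4   (eliminate IMPLIES)
= NOT p2 OR (NOT p4 AND NOT p1) OR NOT (NOT p3 AND NOT p1) OR NOT p2 OR NOT p4   (De Morgan)
= NOT p2 OR (NOT p4 AND NOT p1) OR NOT NOT p3 OR NOT NOT p1 OR NOT p2 OR NOT p4   (De Morgan)
= NOT p2 OR (NOT p4 AND NOT p1) OR p3 OR NOT NOT p1 OR NOT p2 OR NOT p4   (double negation)
= NOT p2 OR (NOT p4 AND NOT p1) OR p3 OR p1 OR NOT p2 OR NOT p4   (double negation)
= NOT p2 OR p3 OR p1 OR NOT p4   (simplify)

NOT p2 OR p3 OR p1 OR NOT p4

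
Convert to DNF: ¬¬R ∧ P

¬¬R ∧ P
≡ R ∧ P

R ∧ P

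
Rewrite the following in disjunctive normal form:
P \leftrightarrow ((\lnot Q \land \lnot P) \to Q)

P \leftrightarrow ((\lnot Q \land \lnot P) \to Q)
≡ (P \to ((\lnot Q \land \lnot P) \to Q)) \land (((\lnot Q \land \lnot P) \to Q) \to P)   [eliminate \leftrightarrow]
≡ (\lnot P \lor ((\lnot Q \land \lnot P) \to Q)) \land (((\lnot Q \land \lnot P) \to Q) \to P)   [eliminate \to]
≡ (\lnot P \lor \lnot (\lnot Q \land \lnot P) \lor Q) \land (((\lnot Q \land \lnot P) \to Q) \to P)   [eliminate \to]
≡ (\lnot P \lor \lnot (\lnot Q \land \lnot P) \lor Q) \land (\lnot ((\lnot Q \land \lnot P) \to Q) \lor P)   [eliminate \to]
≡ (\lnot P \lor \lnot (\lnot Q \land \lnot P) \lor Q) \land (\lnot (\lnot (\lnot Q \land \lnot P) \lor Q) \lor P)   [eliminate \to]
≡ (\lnot P \lor \lnot \lnot Q \lor \lnot \lnot P \lor Q) \land (\lnot (\lnot (\lnot Q \land \lnot P) \lor Q) \lor P)   [De Morgan]
≡ (\lnot P \lor Q \lor \lnot \lnot P \lor Q) \land (\lnot (\lnot (\lnot Q \land \lnot P) \lor Q) \lor P)   [double negation]
≡ (\lnot P \lor Q \lor P \lor Q) \land (\lnot (\lnot (\lnot Q \land \lnot P) \lor Q) \lor P)   [double negation]
≡ (\lnot P \lor Q \lor P \lor Q) \land ((\lnot \lnot (\lnot Q \land \lnot P) \land \lnot Q) \lor P)   [De Morgan]
≡ (\lnot P \lor Q \lor P \lor Q) \land ((\lnot Q \land \lnot P \land \lnot Q) \lor P)   [double negation]
≡ (\lnot P \land \lnot Q \land \lnot P \land \lnot Q) \lor (\lnot P \land P) \lor (Q \land \lnot Q \land \lnot P \land \lnot Q) \lor (Q \land P) \lor (P \land \lnot Q \land \lnot P \land \lnot Q) \lor (P \land P) \lor (Q \land \lnot Q \land \lnot P \land \lnot Q) \lor (Q \land P)   [distribute \land over \lor]
≡ (\lnot P \land \lnot Q) \lor P   [simplify]

(\lnot P \land \lnot Q) \lor P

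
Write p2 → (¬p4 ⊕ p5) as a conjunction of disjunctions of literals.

p2 → (¬p4 ⊕ p5)
≡ ¬p2 ∨ (¬p4 ⊕ p5)   [eliminate →]
≡ ¬p2 ∨ ((¬p4 ∨ p5) ∧ ¬(¬p4 ∧ p5))   [expand ⊕]
≡ ¬p2 ∨ ((¬p4 ∨ p5) ∧ (¬¬p4 ∨ ¬p5))   [De Morgan]
≡ ¬p2 ∨ ((¬p4 ∨ p5) ∧ (p4 ∨ ¬p5))   [double negation]
≡ (¬p2 ∨ ¬p4 ∨ p5) ∧ (¬p2 ∨ p4 ∨ ¬p5)   [distribute ∨ over ∧]

(¬p2 ∨ ¬p4 ∨ p5) ∧ (¬p2 ∨ p4 ∨ ¬p5)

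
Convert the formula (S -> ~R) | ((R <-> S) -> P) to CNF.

~S | ~R | P

(S -> ~R) | ((R <-> S) -> P)
⇔ ~S | ~R | ((R <-> S) -> P)   — eliminate ->
⇔ ~S | ~R | ~(R <-> S) | P   — eliminate ->
⇔ ~S | ~R | ~((R -> S) & (S -> R)) | P   — eliminate <->
⇔ ~S | ~R | ~((~R | S) & (S -> R)) | P   — eliminate ->
⇔ ~S | ~R | ~((~R | S) & (~S | R)) | P   — eliminate ->
⇔ ~S | ~R | ~(~R | S) | ~(~S | R) | P   — De Morgan
⇔ ~S | ~R | (~~R & ~S) | ~(~S | R) | P   — De Morgan
⇔ ~S | ~R | (R & ~S) | ~(~S | R) | P   — double negation
⇔ ~S | ~R | (R & ~S) | (~~S & ~R) | P   — De Morgan
⇔ ~S | ~R | (R & ~S) | (S & ~R) | P   — double negation
⇔ (~S | ~R | R | S | P) & (~S | ~R | R | ~R | P) & (~S | ~R | ~S | S | P) & (~S | ~R | ~S | ~R | P)   — distribute | over &
⇔ ~S | ~R | P   — simplify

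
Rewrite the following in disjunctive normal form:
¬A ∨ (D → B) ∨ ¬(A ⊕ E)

¬A ∨ ¬D ∨ B ∨ (E ∧ A)

¬A ∨ (D → B) ∨ ¬(A ⊕ E)
≡ ¬A ∨ ¬D ∨ B ∨ ¬(A ⊕ E)   (eliminate →)
≡ ¬A ∨ ¬D ∨ B ∨ ¬((A ∧ ¬E) ∨ (¬A ∧ E))   (expand ⊕)
≡ ¬A ∨ ¬D ∨ B ∨ (¬(A ∧ ¬E) ∧ ¬(¬A ∧ E))   (De Morgan)
≡ ¬A ∨ ¬D ∨ B ∨ ((¬A ∨ ¬¬E) ∧ ¬(¬A ∧ E))   (De Morgan)
≡ ¬A ∨ ¬D ∨ B ∨ ((¬A ∨ E) ∧ ¬(¬A ∧ E))   (double negation)
≡ ¬A ∨ ¬D ∨ B ∨ ((¬A ∨ E) ∧ (¬¬A ∨ ¬E))   (De Morgan)
≡ ¬A ∨ ¬D ∨ B ∨ ((¬A ∨ E) ∧ (A ∨ ¬E))   (double negation)
≡ ¬A ∨ ¬D ∨ B ∨ (¬A ∧ A) ∨ (¬A ∧ ¬E) ∨ (E ∧ A) ∨ (E ∧ ¬E)   (distribute ∧ over ∨)
≡ ¬A ∨ ¬D ∨ B ∨ (E ∧ A)   (simplify)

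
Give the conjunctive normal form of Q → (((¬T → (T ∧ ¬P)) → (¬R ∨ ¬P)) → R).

¬Q ∨ R

Q → (((¬T → (T ∧ ¬P)) → (¬R ∨ ¬P)) → R)
= ¬Q ∨ (((¬T → (T ∧ ¬P)) → (¬R ∨ ¬P)) → R)   (eliminate →)
= ¬Q ∨ ¬((¬T → (T ∧ ¬P)) → (¬R ∨ ¬P)) ∨ R   (eliminate →)
= ¬Q ∨ ¬(¬(¬T → (T ∧ ¬P)) ∨ ¬R ∨ ¬P) ∨ R   (eliminate →)
= ¬Q ∨ ¬(¬(¬¬T ∨ (T ∧ ¬P)) ∨ ¬R ∨ ¬P) ∨ R   (eliminate →)
= ¬Q ∨ (¬¬(¬¬T ∨ (T ∧ ¬P)) ∧ ¬¬R ∧ ¬¬P) ∨ R   (De Morgan)
= ¬Q ∨ ((¬¬T ∨ (T ∧ ¬P)) ∧ ¬¬R ∧ ¬¬P) ∨ R   (double negation)
= ¬Q ∨ ((T ∨ (T ∧ ¬P)) ∧ ¬¬R ∧ ¬¬P) ∨ R   (double negation)
= ¬Q ∨ ((T ∨ (T ∧ ¬P)) ∧ R ∧ ¬¬P) ∨ R   (double negation)
= ¬Q ∨ ((T ∨ (T ∧ ¬P)) ∧ R ∧ P) ∨ R   (double negation)
= (¬Q ∨ T ∨ T ∨ R) ∧ (¬Q ∨ T ∨ ¬P ∨ R) ∧ (¬Q ∨ R ∨ R) ∧ (¬Q ∨ P ∨ R)   (distribute ∨ over ∧)
= ¬Q ∨ R   (simplify)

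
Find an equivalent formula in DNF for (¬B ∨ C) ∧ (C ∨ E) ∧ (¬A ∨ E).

(¬B ∨ C) ∧ (C ∨ E) ∧ (¬A ∨ E)
≡ (¬B ∧ C ∧ ¬A) ∨ (¬B ∧ C ∧ E) ∨ (¬B ∧ E ∧ ¬A) ∨ (¬B ∧ E ∧ E) ∨ (C ∧ C ∧ ¬A) ∨ (C ∧ C ∧ E) ∨ (C ∧ E ∧ ¬A) ∨ (C ∧ E ∧ E)   — distribute ∧ over ∨
≡ (¬B ∧ E) ∨ (C ∧ ¬A) ∨ (C ∧ E)   — simplify

(¬B ∧ E) ∨ (C ∧ ¬A) ∨ (C ∧ E)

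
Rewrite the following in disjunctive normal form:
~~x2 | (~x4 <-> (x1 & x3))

~~x2 | (~x4 <-> (x1 & x3))
≡ ~~x2 | ((~x4 -> (x1 & x3)) & ((x1 & x3) -> ~x4))   (eliminate <->)
≡ ~~x2 | ((~~x4 | (x1 & x3)) & ((x1 & x3) -> ~x4))   (eliminate ->)
≡ ~~x2 | ((~~x4 | (x1 & x3)) & (~(x1 & x3) | ~x4))   (eliminate ->)
≡ x2 | ((~~x4 | (x1 & x3)) & (~(x1 & x3) | ~x4))   (double negation)
≡ x2 | ((x4 | (x1 & x3)) & (~(x1 & x3) | ~x4))   (double negation)
≡ x2 | ((x4 | (x1 & x3)) & (~x1 | ~x3 | ~x4))   (De Morgan)
≡ x2 | (x4 & ~x1) | (x4 & ~x3) | (x4 & ~x4) | (x1 & x3 & ~x1) | (x1 & x3 & ~x3) | (x1 & x3 & ~x4)   (distribute & over |)
≡ x2 | (x4 & ~x1) | (x4 & ~x3) | (x1 & x3 & ~x4)   (simplify)

x2 | (x4 & ~x1) | (x4 & ~x3) | (x1 & x3 & ~x4)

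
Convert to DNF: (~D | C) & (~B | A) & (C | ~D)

(~D | C) & (~B | A) & (C | ~D)
≡ (~D & ~B & C) | (~D & ~B & ~D) | (~D & A & C) | (~D & A & ~D) | (C & ~B & C) | (C & ~B & ~D) | (C & A & C) | (C & A & ~D)   — distribute & over |
≡ (~D & ~B) | (~D & A) | (C & ~B) | (C & A)   — simplify

(~D & ~B) | (~D & A) | (C & ~B) | (C & A)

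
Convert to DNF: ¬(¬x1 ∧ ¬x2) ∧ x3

¬(¬x1 ∧ ¬x2) ∧ x3
= (¬¬x1 ∨ ¬¬x2) ∧ x3   [De Morgan]
= (x1 ∨ ¬¬x2) ∧ x3   [double negation]
= (x1 ∨ x2) ∧ x3   [double negation]
= (x1 ∧ x3) ∨ (x2 ∧ x3)   [distribute ∧ over ∨]

(x1 ∧ x3) ∨ (x2 ∧ x3)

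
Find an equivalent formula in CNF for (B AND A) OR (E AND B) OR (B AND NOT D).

(B AND A) OR (E AND B) OR (B AND NOT D)
⇔ (B OR E OR B) AND (B OR E OR NOT D) AND (B OR B OR B) AND (B OR B OR NOT D) AND (A OR E OR B) AND (A OR E OR NOT D) AND (A OR B OR B) AND (A OR B OR NOT D)   — distribute OR over AND
⇔ B AND (A OR E OR NOT D)   — simplify

B AND (A OR E OR NOT D)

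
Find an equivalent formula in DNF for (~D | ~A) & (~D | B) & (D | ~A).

(~D | ~A) & (~D | B) & (D | ~A)
≡ (~D & ~D & D) | (~D & ~D & ~A) | (~D & B & D) | (~D & B & ~A) | (~A & ~D & D) | (~A & ~D & ~A) | (~A & B & D) | (~A & B & ~A)   — distribute & over |
≡ (~D & ~A) | (~A & B)   — simplify

(~D & ~A) | (~A & B)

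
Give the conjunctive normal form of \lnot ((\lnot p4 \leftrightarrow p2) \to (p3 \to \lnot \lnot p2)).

\lnot ((\lnot p4 \leftrightarrow p2) \to (p3 \to \lnot \lnot p2))
⇔ \lnot (\lnot (\lnot p4 \leftrightarrow p2) \lor (p3 \to \lnot \lnot p2))   [eliminate \to]
⇔ \lnot (\lnot ((\lnot p4 \to p2) \land (p2 \to \lnot p4)) \lor (p3 \to \lnot \lnot p2))   [eliminate \leftrightarrow]
⇔ \lnot (\lnot ((\lnot \lnot p4 \lor p2) \land (p2 \to \lnot p4)) \lor (p3 \to \lnot \lnot p2))   [eliminate \to]
⇔ \lnot (\lnot ((\lnot \lnot p4 \lor p2) \land (\lnot p2 \lor \lnot p4)) \lor (p3 \to \lnot \lnot p2))   [eliminate \to]
⇔ \lnot (\lnot ((\lnot \lnot p4 \lor p2) \land (\lnot p2 \lor \lnot p4)) \lor \lnot p3 \lor \lnot \lnot p2)   [eliminate \to]
⇔ \lnot \lnot ((\lnot \lnot p4 \lor p2) \land (\lnot p2 \lor \lnot p4)) \land \lnot \lnot p3 \land \lnot \lnot \lnot p2   [De Morgan]
⇔ (\lnot \lnot p4 \lor p2) \land (\lnot p2 \lor \lnot p4) \land \lnot \lnot p3 \land \lnot \lnot \lnot p2   [double negation]
⇔ (p4 \lor p2) \land (\lnot p2 \lor \lnot p4) \land \lnot \lnot p3 \land \lnot \lnot \lnot p2   [double negation]
⇔ (p4 \lor p2) \land (\lnot p2 \lor \lnot p4) \land p3 \land \lnot \lnot \lnot p2   [double negation]
⇔ (p4 \lor p2) \land (\lnot p2 \lor \lnot p4) \land p3 \land \lnot p2   [double negation]
⇔ (p4 \lor p2) \land p3 \land \lnot p2   [simplify]

(p4 \lor p2) \land p3 \land \lnot p2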